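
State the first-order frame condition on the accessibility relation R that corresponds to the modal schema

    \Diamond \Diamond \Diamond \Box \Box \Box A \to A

\forall x \forall y (x R^3 y \to \exists w (y R^3 w \wedge x = w))

This is a Sahlqvist (Geach-type) schema ◇^3□^3A → □^0◇^0A.
First-order correspondent: \forall x \forall y (x R^3 y \to \exists w (y R^3 w \wedge x = w)).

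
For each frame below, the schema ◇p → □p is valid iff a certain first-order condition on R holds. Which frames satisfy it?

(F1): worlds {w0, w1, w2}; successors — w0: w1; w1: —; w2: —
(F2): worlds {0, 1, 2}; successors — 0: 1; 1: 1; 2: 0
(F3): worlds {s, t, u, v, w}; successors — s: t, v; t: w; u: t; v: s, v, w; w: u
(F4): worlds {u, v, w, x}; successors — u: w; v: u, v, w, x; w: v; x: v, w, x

(F1), (F2)

This is the axiom for partial functionality; its first-order frame correspondent is ∀x ∀y ∀z (Rxy ∧ Rxz → y = z).
(F1): holds.
(F2): holds.
(F3): fails — s sees both t and v.
(F4): fails — v sees both u and v.
Valid on: (F1), (F2).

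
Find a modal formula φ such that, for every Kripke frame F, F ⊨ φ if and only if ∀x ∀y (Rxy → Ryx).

The condition is symmetry. The B schema s → □◇s defines it.
Suppose s→□◇s is valid. Take Rxy and set V(s)={x}. Then s at x, so □◇s at x, so ◇s at y, so some z with Ryz has s; z=x, i.e. Ryx.

s → □◇s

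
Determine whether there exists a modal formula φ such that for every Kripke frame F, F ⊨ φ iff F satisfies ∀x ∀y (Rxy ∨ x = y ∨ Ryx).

Modal frame validity is preserved under disjoint unions.
Take 3 disjoint single-world reflexive frames: each is trivially connected, but their disjoint union has 3 worlds with no edge between distinct components, so it is not connected.
So the class is not modally definable.

Not definable by any modal formula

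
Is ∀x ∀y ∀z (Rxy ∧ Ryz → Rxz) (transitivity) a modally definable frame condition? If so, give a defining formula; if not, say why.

Yes: it is transitivity, defined by the 4 schema □q → □□q.

Yes — defined by □q → □□q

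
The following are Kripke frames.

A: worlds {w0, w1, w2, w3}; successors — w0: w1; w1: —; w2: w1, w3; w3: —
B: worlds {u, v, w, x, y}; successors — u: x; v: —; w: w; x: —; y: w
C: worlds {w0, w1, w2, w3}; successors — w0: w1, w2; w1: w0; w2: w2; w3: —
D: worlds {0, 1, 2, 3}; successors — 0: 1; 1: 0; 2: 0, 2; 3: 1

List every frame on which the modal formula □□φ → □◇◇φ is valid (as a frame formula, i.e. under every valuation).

The schema corresponds to a generalized confluence (Geach) condition: ∀x ∀z (xRz → ∃w (xR²w ∧ zR²w)).
A: fails — w0Rw1 but no w with w0R²w and w1R²w.
B: fails — uRx but no t with uR²t and xR²t.
C: satisfies the condition.
D: fails — 0R1 but no w with 0R²w and 1R²w.

C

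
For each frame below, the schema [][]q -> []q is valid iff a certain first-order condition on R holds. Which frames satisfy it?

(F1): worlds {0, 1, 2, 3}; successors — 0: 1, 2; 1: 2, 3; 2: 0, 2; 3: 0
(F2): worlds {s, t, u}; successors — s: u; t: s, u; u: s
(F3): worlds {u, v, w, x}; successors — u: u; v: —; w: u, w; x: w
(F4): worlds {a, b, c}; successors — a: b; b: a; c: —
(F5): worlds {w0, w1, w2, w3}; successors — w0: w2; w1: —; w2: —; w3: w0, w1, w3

(F3)

This is the axiom for density; its first-order frame correspondent is forall x forall y (Rxy -> exists z (Rxz & Rzy)).
(F1): fails — R01 but no z with R0z and Rz1.
(F2): fails — Rsu but no z with Rsz and Rzu.
(F3): holds.
(F4): fails — Rab but no z with Raz and Rzb.
(F5): fails — Rw0w2 but no z with Rw0z and Rzw2.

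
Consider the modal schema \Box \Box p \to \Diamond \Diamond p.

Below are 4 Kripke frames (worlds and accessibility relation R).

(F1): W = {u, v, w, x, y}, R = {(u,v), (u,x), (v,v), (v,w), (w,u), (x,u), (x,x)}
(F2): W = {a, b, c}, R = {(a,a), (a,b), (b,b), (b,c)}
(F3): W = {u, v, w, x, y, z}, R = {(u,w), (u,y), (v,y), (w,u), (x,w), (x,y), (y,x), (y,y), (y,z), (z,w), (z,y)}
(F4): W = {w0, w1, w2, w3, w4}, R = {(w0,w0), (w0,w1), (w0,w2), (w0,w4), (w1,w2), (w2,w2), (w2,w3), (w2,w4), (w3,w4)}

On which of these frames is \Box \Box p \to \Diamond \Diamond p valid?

Frame correspondent (Sahlqvist): \forall x \exists w (x R^2 w \wedge x R^2 w) — i.e. a generalized confluence (Geach) condition.
(F1): fails — at y but no t with yR²t and yR²t.
(F2): fails — at c but no w with cR²w and cR²w.
(F3): condition met.
(F4): fails — at w3 but no w with w3R²w and w3R²w.

(F3)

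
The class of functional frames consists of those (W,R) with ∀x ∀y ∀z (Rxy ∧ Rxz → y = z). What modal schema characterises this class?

The condition is partial functionality. The CD schema ◇r → □r defines it.

◇r → □r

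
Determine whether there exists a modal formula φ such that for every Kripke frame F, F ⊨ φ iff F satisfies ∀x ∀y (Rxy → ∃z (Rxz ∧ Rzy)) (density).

Definable; □□q → □q defines it

Yes: it is density, defined by the C4 schema □□q → □q.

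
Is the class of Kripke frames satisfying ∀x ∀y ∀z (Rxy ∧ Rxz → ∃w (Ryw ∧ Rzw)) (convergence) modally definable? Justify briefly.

The condition is convergence. A defining modal formula is ◇□p → □◇p.
Suppose ◇□p→□◇p is valid. Take Rxy, Rxz and set V(p)={w : Ryw}. Then □p at y so ◇□p at x, so □◇p at x, so ◇p at z, giving w with Rzw and Ryw.

Definable; ◇□p → □◇p defines it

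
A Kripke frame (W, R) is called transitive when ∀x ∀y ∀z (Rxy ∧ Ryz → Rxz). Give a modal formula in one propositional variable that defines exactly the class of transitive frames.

A defining formula is □r → □□r (the 4 axiom).
Suppose □r→□□r is valid. Take Rxy, Ryz and set V(r)={w : Rxw}. Then □r at x, so □□r at x, so □r at y, so r at z, i.e. Rxz.

□r → □□r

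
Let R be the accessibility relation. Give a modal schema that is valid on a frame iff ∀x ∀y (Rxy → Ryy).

□(□q → q)

This is shift-reflexivity; the standard corresponding axiom is T□: □(□q → q).
Suppose □(□q→q) is valid. Take Rxy and set V(q)={w : Ryw}. Then at y, □q holds; since □(□q→q) at x, □q→q at y, so q at y, i.e. Ryy.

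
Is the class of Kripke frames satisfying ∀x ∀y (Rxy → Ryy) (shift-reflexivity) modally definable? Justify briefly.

This is a Sahlqvist condition; the T□ axiom □(□q → q) defines it.

Definable; □(□q → q) defines it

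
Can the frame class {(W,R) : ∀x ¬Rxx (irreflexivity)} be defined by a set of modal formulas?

No

Modal frame validity is preserved under surjective bounded morphisms.
The 5-cycle (worlds 0,1,2,3,4 with 0→1→2→3→4→0) is irreflexive, and the map sending every world to a single reflexive point • is a surjective bounded morphism (forth: every edge maps to (•,•); back: every world has a successor). So any modal formula valid on the 5-cycle is also valid on the reflexive point, which is not irreflexive.
So no modal formula (or set of formulas) defines exactly the irreflexive frames.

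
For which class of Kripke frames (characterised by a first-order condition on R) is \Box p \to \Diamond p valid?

Suppose □p→◇p is valid. At any x set V(p)=W. Then □p at x, so ◇p at x, so x has a successor.

seriality: \forall x \exists y Rxy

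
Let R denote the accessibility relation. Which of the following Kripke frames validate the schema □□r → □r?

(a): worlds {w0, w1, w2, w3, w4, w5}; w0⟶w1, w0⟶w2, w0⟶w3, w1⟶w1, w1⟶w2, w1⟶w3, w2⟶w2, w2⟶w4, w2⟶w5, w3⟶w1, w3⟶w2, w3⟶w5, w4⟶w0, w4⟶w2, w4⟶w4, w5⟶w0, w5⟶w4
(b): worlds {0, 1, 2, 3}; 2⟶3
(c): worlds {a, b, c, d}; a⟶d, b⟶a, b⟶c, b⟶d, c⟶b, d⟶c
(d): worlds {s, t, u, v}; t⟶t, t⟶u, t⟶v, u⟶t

(a), (d)

Frame correspondent (Sahlqvist): ∀x ∀y (Rxy → ∃z (Rxz ∧ Rzy)) — i.e. density.
(a): condition met.
(b): fails — R23 but no z with R2z and Rz3.
(c): fails — Rdc but no z with Rdz and Rzc.
(d): condition met.
Valid on: (a), (d).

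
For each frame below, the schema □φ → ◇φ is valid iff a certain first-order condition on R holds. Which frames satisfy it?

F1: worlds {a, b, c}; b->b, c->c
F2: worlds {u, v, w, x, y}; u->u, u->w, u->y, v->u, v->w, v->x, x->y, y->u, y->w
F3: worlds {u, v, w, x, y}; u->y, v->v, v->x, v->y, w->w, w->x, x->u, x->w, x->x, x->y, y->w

F3

Frame correspondent (Sahlqvist): ∀x ∃y Rxy — i.e. seriality.
F1: fails — world a has no successor.
F2: fails — world w has no successor.
F3: holds.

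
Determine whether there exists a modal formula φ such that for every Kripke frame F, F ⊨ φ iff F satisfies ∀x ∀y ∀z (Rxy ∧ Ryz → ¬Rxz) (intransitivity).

Not modally definable

If a class were modally definable it would be closed under surjective bounded morphisms (Goldblatt–Thomason).
The 7-cycle (worlds s,t,u,v,w,x,y with s→t→u→v→w→x→y→s) is intransitive. Mapping every world to a single reflexive point • is a surjective bounded morphism; the reflexive point is not intransitive (R••∧R•• but R••).
Hence intransitivity is not modally definable.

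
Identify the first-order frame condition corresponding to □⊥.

Emptiness of R

□⊥ is valid iff no world has any successor (otherwise □⊥ fails at any world with one).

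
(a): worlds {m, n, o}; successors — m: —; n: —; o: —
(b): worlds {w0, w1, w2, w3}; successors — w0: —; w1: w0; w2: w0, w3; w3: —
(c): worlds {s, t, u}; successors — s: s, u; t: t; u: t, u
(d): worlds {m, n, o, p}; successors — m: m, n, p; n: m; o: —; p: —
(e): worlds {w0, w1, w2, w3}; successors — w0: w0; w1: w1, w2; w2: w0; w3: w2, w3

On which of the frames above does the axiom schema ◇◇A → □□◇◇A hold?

(a), (b)

The schema corresponds to a generalized confluence (Geach) condition: ∀x ∀y ∀z ((xR²y ∧ xR²z) → ∃w (y = w ∧ zR²w)).
(a): condition met.
(b): condition met.
(c): fails — sR²s, sR²t but no w with s=w and tR²w.
(d): fails — mR²m, mR²p but no w with m=w and pR²w.
(e): fails — w1R²w1, w1R²w0 but no w with w1=w and w0R²w.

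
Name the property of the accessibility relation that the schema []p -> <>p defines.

Suppose □p→◇p is valid. At any x set V(p)=W. Then □p at x, so ◇p at x, so x has a successor.
Conversely, on a frame with seriality the schema holds at every world under every valuation.
Frame condition: forall x exists y Rxy.

Seriality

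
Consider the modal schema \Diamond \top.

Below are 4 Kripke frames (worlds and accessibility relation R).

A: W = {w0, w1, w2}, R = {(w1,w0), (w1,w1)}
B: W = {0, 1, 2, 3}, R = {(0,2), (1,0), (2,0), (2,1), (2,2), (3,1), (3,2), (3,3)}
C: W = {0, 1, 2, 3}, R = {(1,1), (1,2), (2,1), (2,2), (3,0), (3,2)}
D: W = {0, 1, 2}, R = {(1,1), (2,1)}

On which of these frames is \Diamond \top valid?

The schema corresponds to seriality: \forall x \exists y Rxy.
A: fails — world w0 has no successor.
B: ✓.
C: fails — world 0 has no successor.
D: fails — world 0 has no successor.
Valid on: B.

B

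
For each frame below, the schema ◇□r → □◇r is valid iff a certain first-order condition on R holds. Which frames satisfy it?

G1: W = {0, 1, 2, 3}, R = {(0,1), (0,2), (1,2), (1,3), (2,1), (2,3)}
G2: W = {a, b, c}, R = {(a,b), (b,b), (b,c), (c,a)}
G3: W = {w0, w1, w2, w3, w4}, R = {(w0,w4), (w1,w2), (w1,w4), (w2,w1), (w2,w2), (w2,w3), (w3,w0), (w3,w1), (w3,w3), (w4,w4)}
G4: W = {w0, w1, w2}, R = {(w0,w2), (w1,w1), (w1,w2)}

The schema corresponds to convergence: ∀x ∀y ∀z (Rxy ∧ Rxz → ∃w (Ryw ∧ Rzw)).
G1: fails — R12 and R13 but 2 and 3 have no common successor.
G2: fails — Rbc and Rbb but c and b have no common successor.
G3: fails — Rw1w2 and Rw1w4 but w2 and w4 have no common successor.
G4: fails — Rw0w2 and Rw0w2 but w2 and w2 have no common successor.

none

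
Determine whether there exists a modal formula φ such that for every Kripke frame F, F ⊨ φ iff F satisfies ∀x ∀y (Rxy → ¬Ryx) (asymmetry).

No — not modally definable

Any modally definable frame class is closed under surjective bounded morphisms.
The 5-cycle (worlds 0,1,2,3,4 with 0→1→2→3→4→0) is asymmetric. Mapping every world to a single reflexive point • is a surjective bounded morphism, and the reflexive point is not asymmetric (R•• but asymmetry requires ¬R••).
So the class is not modally definable.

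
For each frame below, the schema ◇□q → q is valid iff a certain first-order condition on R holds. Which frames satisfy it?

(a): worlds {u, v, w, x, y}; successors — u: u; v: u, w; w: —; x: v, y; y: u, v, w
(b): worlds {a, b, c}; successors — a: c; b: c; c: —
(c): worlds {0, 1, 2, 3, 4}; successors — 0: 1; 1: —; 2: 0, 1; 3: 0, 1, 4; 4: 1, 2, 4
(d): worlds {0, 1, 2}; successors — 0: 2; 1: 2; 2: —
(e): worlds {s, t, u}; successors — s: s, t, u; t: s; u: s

(e)

This is the axiom for symmetry; its first-order frame correspondent is ∀x ∀y (Rxy → Ryx).
(a): fails — Rvw but not Rwv.
(b): fails — Rac but not Rca.
(c): fails — R34 but not R43.
(d): fails — R12 but not R21.
(e): ✓.
Valid on: (e).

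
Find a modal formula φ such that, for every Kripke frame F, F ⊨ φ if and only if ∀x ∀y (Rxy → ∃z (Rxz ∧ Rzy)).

The condition is density. The C4 schema □□r → □r defines it.
Suppose □□r→□r is valid. Take Rxy and set V(r)={w : xR²w}. Then □□r at x, so □r at x, so r at y, i.e. ∃z(Rxz∧Rzy).

□□r → □r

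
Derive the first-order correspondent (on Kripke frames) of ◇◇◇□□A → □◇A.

∀x ∀y ∀z ((xR³y ∧ xRz) → ∃w (yR²w ∧ zRw))

This is a Sahlqvist (Geach-type) schema ◇^3□^2A → □^1◇^1A.
First-order correspondent: ∀x ∀y ∀z ((xR³y ∧ xRz) → ∃w (yR²w ∧ zRw)).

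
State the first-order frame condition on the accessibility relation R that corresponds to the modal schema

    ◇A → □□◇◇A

This is a Sahlqvist (Geach-type) schema ◇^1□^0A → □^2◇^2A.
First-order correspondent: ∀x ∀y ∀z ((xRy ∧ xR²z) → ∃w (y = w ∧ zR²w)).

∀x ∀y ∀z ((xRy ∧ xR²z) → ∃w (y = w ∧ zR²w))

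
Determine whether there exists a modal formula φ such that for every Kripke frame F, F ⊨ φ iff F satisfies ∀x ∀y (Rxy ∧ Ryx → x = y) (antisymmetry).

If a class were modally definable it would be closed under surjective bounded morphisms (Goldblatt–Thomason).
The 8-cycle (worlds a,b,c,d,e,f,g,h with a→b→c→d→e→f→g→h→a) is antisymmetric. Sending even-indexed worlds to a and odd-indexed worlds to b is a surjective bounded morphism onto the two-world frame with a↔b, which is not antisymmetric.
So no modal formula (or set of formulas) defines exactly the antisymmetric frames.

Not modally definable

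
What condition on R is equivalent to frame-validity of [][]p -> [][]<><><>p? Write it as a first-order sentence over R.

forall x forall z (x R^2 z -> exists w (x R^2 w & z R^3 w))

This is a Sahlqvist (Geach-type) schema ◇^0□^2p → □^2◇^3p.
First-order correspondent: forall x forall z (x R^2 z -> exists w (x R^2 w & z R^3 w)).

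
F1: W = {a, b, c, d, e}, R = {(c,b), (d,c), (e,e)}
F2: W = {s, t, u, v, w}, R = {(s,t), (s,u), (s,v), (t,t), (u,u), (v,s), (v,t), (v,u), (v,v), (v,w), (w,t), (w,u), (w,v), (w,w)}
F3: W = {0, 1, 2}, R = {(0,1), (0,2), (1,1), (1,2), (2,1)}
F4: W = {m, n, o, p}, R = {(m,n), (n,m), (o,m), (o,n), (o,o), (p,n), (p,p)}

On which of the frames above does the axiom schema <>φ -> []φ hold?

This is the axiom for partial functionality; its first-order frame correspondent is forall x forall y forall z (Rxy & Rxz -> y = z).
F1: condition met.
F2: fails — s sees both t and u.
F3: fails — 0 sees both 1 and 2.
F4: fails — o sees both m and n.

F1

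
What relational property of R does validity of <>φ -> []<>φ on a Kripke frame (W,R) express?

This is the 5 axiom.
It corresponds to the Euclidean property: forall x forall y forall z (Rxy & Rxz -> Ryz).

the Euclidean property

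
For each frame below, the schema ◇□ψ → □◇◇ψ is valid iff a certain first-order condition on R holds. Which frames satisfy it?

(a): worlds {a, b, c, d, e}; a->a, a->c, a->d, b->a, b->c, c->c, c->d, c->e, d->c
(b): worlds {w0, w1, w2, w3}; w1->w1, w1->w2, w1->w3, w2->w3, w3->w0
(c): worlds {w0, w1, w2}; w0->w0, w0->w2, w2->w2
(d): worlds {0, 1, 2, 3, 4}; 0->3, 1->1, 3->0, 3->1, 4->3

The schema corresponds to a generalized confluence (Geach) condition: ∀x ∀y ∀z ((xRy ∧ xRz) → ∃w (yRw ∧ zR²w)).
(a): fails — cRc, cRe but no w with cRw and eR²w.
(b): fails — w1Rw1, w1Rw2 but no w with w1Rw and w2R²w.
(c): ✓.
(d): fails — 3R0, 3R0 but no w with 0Rw and 0R²w.
Valid on: (c).

(c)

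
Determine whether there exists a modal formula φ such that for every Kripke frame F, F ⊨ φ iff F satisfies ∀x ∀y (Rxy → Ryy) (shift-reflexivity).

Definable; □(□p → p) defines it

This is a Sahlqvist condition; the T□ axiom □(□p → p) defines it.
Suppose □(□p→p) is valid. Take Rxy and set V(p)={w : Ryw}. Then at y, □p holds; since □(□p→p) at x, □p→p at y, so p at y, i.e. Ryy.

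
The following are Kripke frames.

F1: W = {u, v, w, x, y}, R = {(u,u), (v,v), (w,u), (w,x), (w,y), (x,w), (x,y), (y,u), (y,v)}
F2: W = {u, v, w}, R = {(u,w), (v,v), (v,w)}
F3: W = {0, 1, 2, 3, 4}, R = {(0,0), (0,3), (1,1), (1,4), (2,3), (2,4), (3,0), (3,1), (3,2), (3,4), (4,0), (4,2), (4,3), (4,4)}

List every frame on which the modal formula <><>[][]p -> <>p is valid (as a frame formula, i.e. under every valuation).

F3

Frame correspondent (Sahlqvist): forall x forall y (x R^2 y -> exists w (y R^2 w & xRw)) — i.e. a generalized confluence (Geach) condition.
F1: fails — wR²v but no t with vR²t and wRt.
F2: fails — vR²w but no t with wR²t and vRt.
F3: ✓.
Valid on: F3.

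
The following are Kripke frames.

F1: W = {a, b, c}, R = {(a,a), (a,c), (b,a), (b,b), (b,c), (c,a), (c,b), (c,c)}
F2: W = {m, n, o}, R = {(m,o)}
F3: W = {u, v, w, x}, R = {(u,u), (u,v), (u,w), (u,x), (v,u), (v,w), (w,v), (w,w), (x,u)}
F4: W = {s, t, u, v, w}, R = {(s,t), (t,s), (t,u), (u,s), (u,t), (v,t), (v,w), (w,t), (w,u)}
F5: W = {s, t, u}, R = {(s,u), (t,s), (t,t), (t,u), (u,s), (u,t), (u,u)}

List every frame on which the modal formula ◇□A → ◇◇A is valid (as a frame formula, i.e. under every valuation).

F1, F3, F4, F5

This is the axiom for a generalized confluence (Geach) condition; its first-order frame correspondent is ∀x ∀y (xRy → ∃w (yRw ∧ xR²w)).
F1: condition met.
F2: fails — mRo but no w with oRw and mR²w.
F3: condition met.
F4: condition met.
F5: condition met.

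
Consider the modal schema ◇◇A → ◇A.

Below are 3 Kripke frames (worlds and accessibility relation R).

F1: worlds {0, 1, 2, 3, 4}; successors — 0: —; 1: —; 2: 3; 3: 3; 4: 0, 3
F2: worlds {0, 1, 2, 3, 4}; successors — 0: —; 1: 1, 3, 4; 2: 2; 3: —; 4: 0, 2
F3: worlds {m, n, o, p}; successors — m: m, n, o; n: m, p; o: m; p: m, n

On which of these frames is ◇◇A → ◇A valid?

Frame correspondent (Sahlqvist): ∀x ∀y ∀z (Rxy ∧ Ryz → Rxz) — i.e. transitivity.
F1: holds.
F2: fails — R14 and R40 but not R10.
F3: fails — Rom and Rmo but not Roo.
Valid on: F1.

F1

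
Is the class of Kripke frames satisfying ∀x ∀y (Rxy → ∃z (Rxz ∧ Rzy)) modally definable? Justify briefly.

Yes, by □□r → □r

This is a Sahlqvist condition; the C4 axiom □□r → □r defines it.
Suppose □□r→□r is valid. Take Rxy and set V(r)={w : xR²w}. Then □□r at x, so □r at x, so r at y, i.e. ∃z(Rxz∧Rzy).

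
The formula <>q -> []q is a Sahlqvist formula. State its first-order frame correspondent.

Partial functionality

Suppose ◇q→□q is valid. Take Rxy, Rxz and set V(q)={y}. Then ◇q at x, so □q at x, so q at z, i.e. z=y.
Conversely, on a frame with partial functionality the schema holds at every world under every valuation.
Frame condition: forall x forall y forall z (Rxy & Rxz -> y = z).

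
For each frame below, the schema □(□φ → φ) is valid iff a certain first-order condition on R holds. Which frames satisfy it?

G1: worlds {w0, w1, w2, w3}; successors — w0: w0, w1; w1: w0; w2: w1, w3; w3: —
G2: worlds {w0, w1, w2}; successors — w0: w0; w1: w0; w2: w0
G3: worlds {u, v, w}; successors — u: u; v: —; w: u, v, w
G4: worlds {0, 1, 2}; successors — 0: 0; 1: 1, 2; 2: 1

This is the axiom for shift-reflexivity; its first-order frame correspondent is ∀x ∀y (Rxy → Ryy).
G1: fails — Rw0w1 but not Rw1w1.
G2: condition met.
G3: fails — Rwv but not Rvv.
G4: fails — R12 but not R22.

G2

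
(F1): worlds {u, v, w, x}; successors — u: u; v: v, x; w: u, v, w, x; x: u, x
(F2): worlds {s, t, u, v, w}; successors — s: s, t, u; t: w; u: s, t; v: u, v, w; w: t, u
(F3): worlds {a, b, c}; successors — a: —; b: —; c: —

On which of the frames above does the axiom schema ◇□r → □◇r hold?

(F3)

The schema corresponds to convergence: ∀x ∀y ∀z (Rxy ∧ Rxz → ∃w (Ryw ∧ Rzw)).
(F1): fails — Rwu and Rwv but u and v have no common successor.
(F2): fails — Rsu and Rst but u and t have no common successor.
(F3): holds.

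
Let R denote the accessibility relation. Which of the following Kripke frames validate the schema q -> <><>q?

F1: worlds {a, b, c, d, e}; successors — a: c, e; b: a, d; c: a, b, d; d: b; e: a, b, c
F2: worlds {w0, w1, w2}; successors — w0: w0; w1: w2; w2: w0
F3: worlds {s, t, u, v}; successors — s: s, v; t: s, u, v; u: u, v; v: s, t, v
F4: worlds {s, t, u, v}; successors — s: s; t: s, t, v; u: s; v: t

The schema corresponds to a generalized confluence (Geach) condition: forall x exists w (x = w & x R^2 w).
F1: holds.
F2: fails — at w1 but no w with w1=w and w1R²w.
F3: holds.
F4: fails — at u but no w with u=w and uR²w.

F1, F3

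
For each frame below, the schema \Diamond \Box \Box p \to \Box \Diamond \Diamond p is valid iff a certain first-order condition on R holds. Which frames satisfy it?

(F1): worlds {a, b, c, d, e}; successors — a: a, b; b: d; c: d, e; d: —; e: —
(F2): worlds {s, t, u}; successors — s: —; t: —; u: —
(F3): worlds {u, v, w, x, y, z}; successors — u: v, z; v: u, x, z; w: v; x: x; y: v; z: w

The schema corresponds to a generalized confluence (Geach) condition: \forall x \forall y \forall z ((xRy \wedge xRz) \to \exists w (y R^2 w \wedge z R^2 w)).
(F1): fails — aRa, aRb but no w with aR²w and bR²w.
(F2): condition met.
(F3): fails — vRu, vRz but no t with uR²t and zR²t.
Valid on: (F2).

(F2)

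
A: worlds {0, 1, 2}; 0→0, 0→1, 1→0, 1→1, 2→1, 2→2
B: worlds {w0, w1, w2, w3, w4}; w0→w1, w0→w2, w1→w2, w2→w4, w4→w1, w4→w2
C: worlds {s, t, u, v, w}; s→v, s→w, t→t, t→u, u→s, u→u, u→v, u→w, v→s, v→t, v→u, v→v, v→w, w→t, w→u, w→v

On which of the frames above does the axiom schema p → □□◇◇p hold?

C

Frame correspondent (Sahlqvist): ∀x ∀z (xR²z → ∃w (x = w ∧ zR²w)) — i.e. a generalized confluence (Geach) condition.
A: fails — 2R²0 but no w with 2=w and 0R²w.
B: fails — w0R²w2 but no w with w0=w and w2R²w.
C: ✓.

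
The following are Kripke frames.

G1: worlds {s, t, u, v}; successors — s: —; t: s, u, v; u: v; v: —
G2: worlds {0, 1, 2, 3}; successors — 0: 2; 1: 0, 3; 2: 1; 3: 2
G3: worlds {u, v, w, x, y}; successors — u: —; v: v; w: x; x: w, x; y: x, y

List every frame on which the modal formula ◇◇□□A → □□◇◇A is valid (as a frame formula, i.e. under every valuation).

G2, G3

This is the axiom for a generalized confluence (Geach) condition; its first-order frame correspondent is ∀x ∀y ∀z ((xR²y ∧ xR²z) → ∃w (yR²w ∧ zR²w)).
G1: fails — tR²v, tR²v but no w with vR²w and vR²w.
G2: condition met.
G3: condition met.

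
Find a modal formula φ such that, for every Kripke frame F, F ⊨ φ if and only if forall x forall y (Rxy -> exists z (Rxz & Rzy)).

A defining formula is □□q → □q (the C4 axiom).

□□q → □q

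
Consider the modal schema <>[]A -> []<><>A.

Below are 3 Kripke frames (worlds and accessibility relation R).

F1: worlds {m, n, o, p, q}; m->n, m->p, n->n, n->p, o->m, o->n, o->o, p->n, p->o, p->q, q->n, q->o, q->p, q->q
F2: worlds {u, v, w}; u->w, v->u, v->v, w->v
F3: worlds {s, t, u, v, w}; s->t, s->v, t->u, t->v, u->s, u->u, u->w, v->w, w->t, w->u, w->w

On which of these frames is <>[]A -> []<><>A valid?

F1, F3

Frame correspondent (Sahlqvist): forall x forall y forall z ((xRy & xRz) -> exists w (yRw & z R^2 w)) — i.e. a generalized confluence (Geach) condition.
F1: holds.
F2: fails — vRu, vRu but no t with uRt and uR²t.
F3: holds.
Valid on: F1, F3.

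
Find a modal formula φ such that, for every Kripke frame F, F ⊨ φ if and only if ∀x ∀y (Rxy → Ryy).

□(□p → p)

The condition is shift-reflexivity. The T□ schema □(□p → p) defines it.
Suppose □(□p→p) is valid. Take Rxy and set V(p)={w : Ryw}. Then at y, □p holds; since □(□p→p) at x, □p→p at y, so p at y, i.e. Ryy.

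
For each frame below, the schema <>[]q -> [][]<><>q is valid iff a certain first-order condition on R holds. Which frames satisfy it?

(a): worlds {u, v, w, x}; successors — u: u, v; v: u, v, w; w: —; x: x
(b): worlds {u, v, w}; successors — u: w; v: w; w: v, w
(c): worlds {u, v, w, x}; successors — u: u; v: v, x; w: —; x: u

(b)

The schema corresponds to a generalized confluence (Geach) condition: forall x forall y forall z ((xRy & x R^2 z) -> exists w (yRw & z R^2 w)).
(a): fails — uRu, uR²w but no t with uRt and wR²t.
(b): satisfies the condition.
(c): fails — vRv, vR²u but no t with vRt and uR²t.
Valid on: (b).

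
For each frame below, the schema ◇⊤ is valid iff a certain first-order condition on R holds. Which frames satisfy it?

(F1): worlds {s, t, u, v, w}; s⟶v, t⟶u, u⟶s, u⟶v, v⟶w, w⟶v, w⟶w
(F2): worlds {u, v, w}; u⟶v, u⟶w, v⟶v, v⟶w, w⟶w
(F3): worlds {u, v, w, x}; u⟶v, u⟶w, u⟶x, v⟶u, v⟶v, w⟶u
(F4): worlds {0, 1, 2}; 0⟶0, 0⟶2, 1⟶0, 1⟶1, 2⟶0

This is the axiom for seriality; its first-order frame correspondent is ∀x ∃y Rxy.
(F1): holds.
(F2): holds.
(F3): fails — world x has no successor.
(F4): holds.
Valid on: (F1), (F2), (F4).

(F1), (F2), (F4)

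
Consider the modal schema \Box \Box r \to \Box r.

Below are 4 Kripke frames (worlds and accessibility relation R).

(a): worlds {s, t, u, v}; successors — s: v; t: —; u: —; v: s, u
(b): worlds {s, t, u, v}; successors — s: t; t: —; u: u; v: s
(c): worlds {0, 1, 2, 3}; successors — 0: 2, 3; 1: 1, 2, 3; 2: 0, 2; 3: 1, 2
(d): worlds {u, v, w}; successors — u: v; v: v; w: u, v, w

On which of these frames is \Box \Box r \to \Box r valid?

(d)

Frame correspondent (Sahlqvist): \forall x \forall y (Rxy \to \exists z (Rxz \wedge Rzy)) — i.e. density.
(a): fails — Rvu but no z with Rvz and Rzu.
(b): fails — Rvs but no z with Rvz and Rzs.
(c): fails — R03 but no z with R0z and Rz3.
(d): holds.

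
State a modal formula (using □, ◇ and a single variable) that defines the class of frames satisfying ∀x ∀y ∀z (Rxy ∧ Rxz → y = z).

This is partial functionality; the standard corresponding axiom is CD: ◇s → □s.

◇s → □s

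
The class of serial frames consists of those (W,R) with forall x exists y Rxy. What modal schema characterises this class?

□p → ◇p

A defining formula is □p → ◇p (the D axiom).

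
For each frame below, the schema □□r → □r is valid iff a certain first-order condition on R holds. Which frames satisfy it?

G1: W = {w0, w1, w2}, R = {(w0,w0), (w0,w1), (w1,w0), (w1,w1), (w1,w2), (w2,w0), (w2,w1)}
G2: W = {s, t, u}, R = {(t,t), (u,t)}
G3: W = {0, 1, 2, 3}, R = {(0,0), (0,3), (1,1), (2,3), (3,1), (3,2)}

The schema corresponds to density: ∀x ∀y (Rxy → ∃z (Rxz ∧ Rzy)).
G1: condition met.
G2: condition met.
G3: fails — R32 but no z with R3z and Rz2.

G1, G2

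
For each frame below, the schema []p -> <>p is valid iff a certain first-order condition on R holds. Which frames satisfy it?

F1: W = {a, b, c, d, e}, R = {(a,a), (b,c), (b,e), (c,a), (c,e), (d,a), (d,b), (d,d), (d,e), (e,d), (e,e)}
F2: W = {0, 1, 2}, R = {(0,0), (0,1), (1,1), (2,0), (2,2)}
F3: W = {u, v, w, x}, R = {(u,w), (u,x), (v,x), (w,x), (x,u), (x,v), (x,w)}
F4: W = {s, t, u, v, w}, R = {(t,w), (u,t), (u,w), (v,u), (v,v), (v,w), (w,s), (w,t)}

F1, F2, F3

This is the axiom for seriality; its first-order frame correspondent is forall x exists y Rxy.
F1: satisfies the condition.
F2: satisfies the condition.
F3: satisfies the condition.
F4: fails — world s has no successor.
Valid on: F1, F2, F3.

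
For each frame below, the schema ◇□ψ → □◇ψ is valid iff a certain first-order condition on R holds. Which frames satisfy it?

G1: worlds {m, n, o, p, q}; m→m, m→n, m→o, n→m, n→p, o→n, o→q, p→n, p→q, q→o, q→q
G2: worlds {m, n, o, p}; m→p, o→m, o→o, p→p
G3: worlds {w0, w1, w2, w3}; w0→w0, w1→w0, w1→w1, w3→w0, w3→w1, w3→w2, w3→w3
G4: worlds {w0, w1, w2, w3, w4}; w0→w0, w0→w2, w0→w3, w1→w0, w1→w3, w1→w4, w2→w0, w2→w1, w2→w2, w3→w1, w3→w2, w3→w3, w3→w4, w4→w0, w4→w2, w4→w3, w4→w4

G4

The schema corresponds to convergence: ∀x ∀y ∀z (Rxy ∧ Rxz → ∃w (Ryw ∧ Rzw)).
G1: fails — Rmo and Rmn but o and n have no common successor.
G2: fails — Roo and Rom but o and m have no common successor.
G3: fails — Rw3w1 and Rw3w2 but w1 and w2 have no common successor.
G4: satisfies the condition.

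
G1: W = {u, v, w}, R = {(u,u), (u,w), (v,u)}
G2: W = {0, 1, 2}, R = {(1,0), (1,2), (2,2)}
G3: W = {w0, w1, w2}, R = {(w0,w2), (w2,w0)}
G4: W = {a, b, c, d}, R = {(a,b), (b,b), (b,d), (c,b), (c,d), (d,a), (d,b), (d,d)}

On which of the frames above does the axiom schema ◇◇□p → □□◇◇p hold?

Frame correspondent (Sahlqvist): ∀x ∀y ∀z ((xR²y ∧ xR²z) → ∃w (yRw ∧ zR²w)) — i.e. a generalized confluence (Geach) condition.
G1: fails — uR²u, uR²w but no t with uRt and wR²t.
G2: condition met.
G3: fails — w0R²w0, w0R²w0 but no w with w0Rw and w0R²w.
G4: condition met.

G2, G4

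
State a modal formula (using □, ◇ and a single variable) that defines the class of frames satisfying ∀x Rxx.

This is reflexivity; the standard corresponding axiom is T: □s → s.

□s → s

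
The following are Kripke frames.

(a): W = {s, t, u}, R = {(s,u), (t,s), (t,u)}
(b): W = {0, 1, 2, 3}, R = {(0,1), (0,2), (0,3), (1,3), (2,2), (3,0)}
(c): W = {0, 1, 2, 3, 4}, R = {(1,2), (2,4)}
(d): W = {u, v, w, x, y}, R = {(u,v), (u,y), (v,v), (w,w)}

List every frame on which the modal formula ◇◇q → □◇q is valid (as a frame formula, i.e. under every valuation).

(c)

This is the axiom for a generalized confluence (Geach) condition; its first-order frame correspondent is ∀x ∀y ∀z ((xR²y ∧ xRz) → ∃w (y = w ∧ zRw)).
(a): fails — tR²u, tRu but no w with u=w and uRw.
(b): fails — 0R²0, 0R1 but no w with 0=w and 1Rw.
(c): satisfies the condition.
(d): fails — uR²v, uRy but no t with v=t and yRt.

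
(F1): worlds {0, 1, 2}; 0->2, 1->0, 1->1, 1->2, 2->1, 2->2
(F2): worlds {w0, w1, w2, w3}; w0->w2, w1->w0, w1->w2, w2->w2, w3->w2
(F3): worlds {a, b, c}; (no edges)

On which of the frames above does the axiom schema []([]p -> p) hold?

(F3)

The schema corresponds to shift-reflexivity: forall x forall y (Rxy -> Ryy).
(F1): fails — R10 but not R00.
(F2): fails — Rw1w0 but not Rw0w0.
(F3): holds.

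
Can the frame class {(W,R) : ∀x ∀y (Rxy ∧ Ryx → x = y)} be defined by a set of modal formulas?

Not definable by any modal formula

If a class were modally definable it would be closed under surjective bounded morphisms (Goldblatt–Thomason).
The 8-cycle (worlds w0,w1,w2,w3,w4,w5,w6,w7 with w0→w1→w2→w3→w4→w5→w6→w7→w0) is antisymmetric. Sending even-indexed worlds to s and odd-indexed worlds to t is a surjective bounded morphism onto the two-world frame with s↔t, which is not antisymmetric.
So the class is not modally definable.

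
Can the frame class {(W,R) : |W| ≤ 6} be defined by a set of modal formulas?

Modal frame validity is preserved under disjoint unions.
Any modal formula valid on each of 7 disjoint one-world frames is valid on their disjoint union (validity is preserved under disjoint unions). Each one-world frame has |W|=1≤6, but the union has |W|=7.
So the class is not modally definable.

No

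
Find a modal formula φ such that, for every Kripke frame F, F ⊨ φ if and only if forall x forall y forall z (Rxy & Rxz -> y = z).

◇s → □s

The condition is partial functionality. The CD schema ◇s → □s defines it.
Suppose ◇s→□s is valid. Take Rxy, Rxz and set V(s)={y}. Then ◇s at x, so □s at x, so s at z, i.e. z=y.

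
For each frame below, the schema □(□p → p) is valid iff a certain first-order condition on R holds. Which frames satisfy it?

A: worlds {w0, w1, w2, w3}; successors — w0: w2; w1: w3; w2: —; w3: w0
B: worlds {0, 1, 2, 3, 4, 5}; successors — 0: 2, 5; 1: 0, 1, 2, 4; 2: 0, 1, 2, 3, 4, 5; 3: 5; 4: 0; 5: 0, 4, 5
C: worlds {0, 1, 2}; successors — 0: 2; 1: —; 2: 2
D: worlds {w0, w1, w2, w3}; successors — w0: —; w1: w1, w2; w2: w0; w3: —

C

The schema corresponds to shift-reflexivity: ∀x ∀y (Rxy → Ryy).
A: fails — Rw0w2 but not Rw2w2.
B: fails — R10 but not R00.
C: condition met.
D: fails — Rw1w2 but not Rw2w2.
Valid on: C.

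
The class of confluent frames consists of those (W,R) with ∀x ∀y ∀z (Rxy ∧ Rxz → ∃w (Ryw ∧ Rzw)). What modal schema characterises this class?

A defining formula is ◇□ψ → □◇ψ (the .2 axiom).
Suppose ◇□ψ→□◇ψ is valid. Take Rxy, Rxz and set V(ψ)={w : Ryw}. Then □ψ at y so ◇□ψ at x, so □◇ψ at x, so ◇ψ at z, giving w with Rzw and Ryw.

◇□ψ → □◇ψ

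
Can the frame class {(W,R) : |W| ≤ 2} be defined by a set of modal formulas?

Not definable by any modal formula

Modal frame validity is preserved under disjoint unions.
Any modal formula valid on each of 3 disjoint one-world frames is valid on their disjoint union (validity is preserved under disjoint unions). Each one-world frame has |W|=1≤2, but the union has |W|=3.
So the class is not modally definable.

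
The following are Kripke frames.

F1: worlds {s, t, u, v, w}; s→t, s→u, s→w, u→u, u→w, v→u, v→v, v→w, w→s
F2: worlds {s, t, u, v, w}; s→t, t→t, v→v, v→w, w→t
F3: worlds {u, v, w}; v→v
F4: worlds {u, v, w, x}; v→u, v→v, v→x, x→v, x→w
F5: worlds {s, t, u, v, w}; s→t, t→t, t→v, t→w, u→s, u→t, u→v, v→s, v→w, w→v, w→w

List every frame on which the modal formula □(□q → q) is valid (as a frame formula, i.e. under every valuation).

This is the axiom for shift-reflexivity; its first-order frame correspondent is ∀x ∀y (Rxy → Ryy).
F1: fails — Ruw but not Rww.
F2: fails — Rvw but not Rww.
F3: condition met.
F4: fails — Rxw but not Rww.
F5: fails — Ruv but not Rvv.

F3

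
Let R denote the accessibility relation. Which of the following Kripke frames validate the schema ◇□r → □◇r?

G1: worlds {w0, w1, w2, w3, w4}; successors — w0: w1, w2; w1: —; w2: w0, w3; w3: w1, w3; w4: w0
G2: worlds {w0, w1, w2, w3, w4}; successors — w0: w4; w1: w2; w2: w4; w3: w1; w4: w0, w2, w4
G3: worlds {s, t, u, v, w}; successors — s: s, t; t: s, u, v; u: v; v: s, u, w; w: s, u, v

Frame correspondent (Sahlqvist): ∀x ∀y ∀z (Rxy ∧ Rxz → ∃w (Ryw ∧ Rzw)) — i.e. convergence.
G1: fails — Rw0w1 and Rw0w1 but w1 and w1 have no common successor.
G2: ✓.
G3: fails — Rtv and Rtu but v and u have no common successor.
Valid on: G2.

G2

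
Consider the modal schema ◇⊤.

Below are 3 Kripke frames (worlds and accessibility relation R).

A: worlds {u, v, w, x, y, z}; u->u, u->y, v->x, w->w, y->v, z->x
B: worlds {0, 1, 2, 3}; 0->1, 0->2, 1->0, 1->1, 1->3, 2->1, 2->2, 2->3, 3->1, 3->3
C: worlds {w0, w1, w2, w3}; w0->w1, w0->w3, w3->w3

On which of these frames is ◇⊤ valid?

B

The schema corresponds to seriality: ∀x ∃y Rxy.
A: fails — world x has no successor.
B: ✓.
C: fails — world w1 has no successor.
Valid on: B.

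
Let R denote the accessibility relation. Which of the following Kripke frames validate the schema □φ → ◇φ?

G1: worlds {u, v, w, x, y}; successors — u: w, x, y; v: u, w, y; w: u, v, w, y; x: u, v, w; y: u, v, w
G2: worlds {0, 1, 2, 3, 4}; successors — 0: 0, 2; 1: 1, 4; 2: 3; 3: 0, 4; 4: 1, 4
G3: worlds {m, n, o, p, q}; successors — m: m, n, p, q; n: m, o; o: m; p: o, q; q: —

G1, G2

Frame correspondent (Sahlqvist): ∀x ∃y Rxy — i.e. seriality.
G1: satisfies the condition.
G2: satisfies the condition.
G3: fails — world q has no successor.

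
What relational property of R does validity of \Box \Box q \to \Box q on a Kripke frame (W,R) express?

Density

Suppose □□q→□q is valid. Take Rxy and set V(q)={w : xR²w}. Then □□q at x, so □q at x, so q at y, i.e. ∃z(Rxz∧Rzy).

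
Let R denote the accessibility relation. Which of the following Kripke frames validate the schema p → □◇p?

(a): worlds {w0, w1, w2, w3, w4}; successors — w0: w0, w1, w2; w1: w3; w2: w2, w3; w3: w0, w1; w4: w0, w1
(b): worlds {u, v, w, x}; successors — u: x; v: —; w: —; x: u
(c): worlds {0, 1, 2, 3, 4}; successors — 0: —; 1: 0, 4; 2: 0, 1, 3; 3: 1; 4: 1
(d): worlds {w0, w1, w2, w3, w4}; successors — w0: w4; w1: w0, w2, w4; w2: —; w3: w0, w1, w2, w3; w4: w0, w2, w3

Frame correspondent (Sahlqvist): ∀x ∀y (Rxy → Ryx) — i.e. symmetry.
(a): fails — Rw3w0 but not Rw0w3.
(b): holds.
(c): fails — R10 but not R01.
(d): fails — Rw1w2 but not Rw2w1.

(b)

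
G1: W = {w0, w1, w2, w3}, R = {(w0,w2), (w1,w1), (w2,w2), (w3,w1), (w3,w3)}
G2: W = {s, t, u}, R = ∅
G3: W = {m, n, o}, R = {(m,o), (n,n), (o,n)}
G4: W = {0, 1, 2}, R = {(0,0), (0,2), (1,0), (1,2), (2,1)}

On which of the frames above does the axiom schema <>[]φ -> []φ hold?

G2

The schema corresponds to the Euclidean property: forall x forall y forall z (Rxy & Rxz -> Ryz).
G1: fails — Rw3w1 and Rw3w3 but not Rw1w3.
G2: satisfies the condition.
G3: fails — Rmo and Rmo but not Roo.
G4: fails — R02 and R00 but not R20.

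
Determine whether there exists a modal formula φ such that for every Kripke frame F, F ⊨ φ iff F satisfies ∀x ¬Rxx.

Any modally definable frame class is closed under surjective bounded morphisms.
The 2-cycle (worlds 0,1 with 0→1→0) is irreflexive, and the map sending every world to a single reflexive point • is a surjective bounded morphism (forth: every edge maps to (•,•); back: every world has a successor). So any modal formula valid on the 2-cycle is also valid on the reflexive point, which is not irreflexive.
Hence irreflexivity is not modally definable.

No — not modally definable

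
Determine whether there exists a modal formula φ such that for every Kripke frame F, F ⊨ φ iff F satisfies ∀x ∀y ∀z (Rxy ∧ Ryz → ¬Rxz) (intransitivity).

Modal frame validity is preserved under surjective bounded morphisms.
The 3-cycle (worlds s,t,u with s→t→u→s) is intransitive. Mapping every world to a single reflexive point • is a surjective bounded morphism; the reflexive point is not intransitive (R••∧R•• but R••).
Hence intransitivity is not modally definable.

Not modally definable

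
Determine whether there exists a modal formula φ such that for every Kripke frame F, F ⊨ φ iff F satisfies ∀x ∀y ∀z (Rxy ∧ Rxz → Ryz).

Yes: it is the Euclidean property, defined by the 5 schema ◇q → □◇q.
Suppose ◇q→□◇q is valid. Take Rxy, Rxz and set V(q)={y}. Then ◇q at x, so □◇q at x, so ◇q at z, so some w with Rzw has q; w=y, i.e. Rzy. By symmetry of the argument, Ryz.

Definable; ◇q → □◇q defines it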